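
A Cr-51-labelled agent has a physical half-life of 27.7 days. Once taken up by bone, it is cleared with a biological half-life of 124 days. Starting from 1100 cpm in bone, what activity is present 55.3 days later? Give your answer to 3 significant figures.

202 cpm

1/t_eff = 1/t_phys + 1/t_biol = 1/27.7 + 1/124 = 0.044166 per day.
t_eff = 27.7 × 124 / (27.7 + 124) ≈ 22.642 days.
Remaining = 1100 × (1/2)^(55.3/22.642) = 1100 × (1/2)^2.4424 ≈ 202.38 cpm.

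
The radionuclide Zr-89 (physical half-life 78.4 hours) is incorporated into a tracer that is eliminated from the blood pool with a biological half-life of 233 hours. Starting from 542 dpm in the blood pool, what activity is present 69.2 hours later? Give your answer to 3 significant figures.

1/t_eff = 1/t_phys + 1/t_biol = 1/78.4 + 1/233 = 0.017047 per hour.
t_eff = 78.4 × 233 / (78.4 + 233) ≈ 58.662 hours.
Remaining = 542 × (1/2)^(69.2/58.662) = 542 × (1/2)^1.1796 ≈ 239.27 dpm.

239 dpm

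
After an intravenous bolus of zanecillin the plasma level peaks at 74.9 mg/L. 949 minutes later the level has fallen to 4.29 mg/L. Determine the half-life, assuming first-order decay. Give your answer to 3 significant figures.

A/A₀ = 4.29/74.9 ≈ 0.057276.
n = log₂(17.459) ≈ 4.1259 half-lives elapsed in 949 minutes.
t½ = 949/4.1259 ≈ 230.01 minutes.

230 minutes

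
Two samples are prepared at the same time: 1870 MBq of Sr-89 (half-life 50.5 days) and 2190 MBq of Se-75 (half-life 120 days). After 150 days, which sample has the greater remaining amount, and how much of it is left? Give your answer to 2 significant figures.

Se-75, 920 MBq

Sr-89: 1870 × (1/2)^2.9703 ≈ 238.61 MBq.
Se-75: 2190 × (1/2)^1.25 ≈ 920.78 MBq.
Se-75 has more remaining, at ≈ 920.78 MBq.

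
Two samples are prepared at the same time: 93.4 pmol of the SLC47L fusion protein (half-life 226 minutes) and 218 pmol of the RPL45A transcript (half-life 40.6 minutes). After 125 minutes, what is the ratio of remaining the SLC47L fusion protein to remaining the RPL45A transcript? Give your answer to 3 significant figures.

SLC47L fusion protein: 93.4 × (1/2)^(125/226) = 93.4 × (1/2)^0.5531 ≈ 63.657 pmol.
RPL45A transcript: 218 × (1/2)^(125/40.6) = 218 × (1/2)^3.0788 ≈ 25.801 pmol.
Ratio ≈ 63.657 / 25.801 ≈ 2.4672.

2.47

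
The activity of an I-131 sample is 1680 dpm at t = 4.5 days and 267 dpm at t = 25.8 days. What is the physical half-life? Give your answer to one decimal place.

Over Δt = 25.8 − 4.5 = 21.3 days, the level fell by a factor of 1680/267 ≈ 6.2921.
n = log₂(6.2921) ≈ 2.6535 half-lives, so t½ = 21.3/2.6535 ≈ 8.027 days.

8.0 days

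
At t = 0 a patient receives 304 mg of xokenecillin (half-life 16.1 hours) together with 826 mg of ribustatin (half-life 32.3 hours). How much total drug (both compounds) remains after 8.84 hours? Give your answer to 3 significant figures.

891 mg

xokenecillin: 304 × (1/2)^(8.84/16.1) = 304 × (1/2)^0.54907 ≈ 207.77 mg.
ribustatin: 826 × (1/2)^(8.84/32.3) = 826 × (1/2)^0.27368 ≈ 683.27 mg.
Total = 207.77 + 683.27 ≈ 891.04 mg.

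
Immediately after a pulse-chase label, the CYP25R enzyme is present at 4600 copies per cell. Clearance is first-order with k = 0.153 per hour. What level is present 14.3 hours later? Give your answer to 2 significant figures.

520 copies per cell

t½ = ln 2 / k = 0.69315 / 0.153 ≈ 4.5304 hours.
Number of half-lives: n = 14.3/4.5304 ≈ 3.1565.
Remaining = 4600 × (1/2)^3.1565 = 4600 × 0.11215 ≈ 515.9 copies per cell.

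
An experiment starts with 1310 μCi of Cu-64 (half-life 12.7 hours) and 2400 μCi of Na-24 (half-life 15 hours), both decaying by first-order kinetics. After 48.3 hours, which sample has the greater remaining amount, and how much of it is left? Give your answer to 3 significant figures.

Cu-64: 1310 × (1/2)^3.8031 ≈ 93.845 μCi.
Na-24: 2400 × (1/2)^3.22 ≈ 257.57 μCi.
Na-24 has more remaining, at ≈ 257.57 μCi.

Na-24, 258 μCi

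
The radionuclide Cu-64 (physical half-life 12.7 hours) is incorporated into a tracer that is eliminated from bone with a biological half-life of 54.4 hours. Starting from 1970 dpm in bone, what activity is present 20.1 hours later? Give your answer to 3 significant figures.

509 dpm

1/t_eff = 1/t_phys + 1/t_biol = 1/12.7 + 1/54.4 = 0.097123 per hour.
t_eff = 12.7 × 54.4 / (12.7 + 54.4) ≈ 10.296 hours.
Remaining = 1970 × (1/2)^(20.1/10.296) = 1970 × (1/2)^1.9522 ≈ 509.1 dpm.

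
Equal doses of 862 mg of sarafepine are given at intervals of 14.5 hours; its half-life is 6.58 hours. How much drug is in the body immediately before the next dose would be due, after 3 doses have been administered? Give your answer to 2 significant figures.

The 3 doses were given 43.5, 29, 14.5 hours ago.
Total = 862·(1/2)^(43.5/6.58) + 862·(1/2)^(29/6.58) + 862·(1/2)^(14.5/6.58)
      = 8.8189 + 40.624 + 187.13 ≈ 236.57 mg.

240 mg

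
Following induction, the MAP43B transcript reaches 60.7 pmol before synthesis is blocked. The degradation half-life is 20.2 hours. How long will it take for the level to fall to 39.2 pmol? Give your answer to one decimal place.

12.7 hours

Fraction remaining = 39.2/60.7 ≈ 0.6458.
n = log₂(60.7/39.2) = ln(1.5485)/ln 2 ≈ 0.63084 half-lives.
t = n × t½ = 0.63084 × 20.2 ≈ 12.743 hours.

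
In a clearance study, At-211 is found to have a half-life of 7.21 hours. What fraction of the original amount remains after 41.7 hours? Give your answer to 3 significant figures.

0.0182

n = 41.7/7.21 ≈ 5.7836 half-lives.
Fraction remaining = (1/2)^5.7836 ≈ 0.018153.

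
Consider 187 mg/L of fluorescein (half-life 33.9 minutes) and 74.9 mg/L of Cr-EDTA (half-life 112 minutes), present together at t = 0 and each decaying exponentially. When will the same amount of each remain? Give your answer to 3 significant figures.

Set 187·(1/2)^(t/33.9) = 74.9·(1/2)^(t/112).
Taking log₂: log₂(187/74.9) = t·(1/33.9 − 1/112).
log₂(2.4967) = 1.32; 1/33.9 − 1/112 = 0.02057.
t = 1.32 / 0.02057 ≈ 64.171 minutes.

64.2 minutes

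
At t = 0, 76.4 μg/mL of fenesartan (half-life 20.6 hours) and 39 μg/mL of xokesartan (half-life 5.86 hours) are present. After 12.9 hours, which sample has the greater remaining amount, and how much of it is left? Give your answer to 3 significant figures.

fenesartan: 76.4 × (1/2)^0.62621 ≈ 49.498 μg/mL.
xokesartan: 39 × (1/2)^2.2014 ≈ 8.4798 μg/mL.
Fenesartan has more remaining, at ≈ 49.498 μg/mL.

fenesartan, 49.5 μg/mL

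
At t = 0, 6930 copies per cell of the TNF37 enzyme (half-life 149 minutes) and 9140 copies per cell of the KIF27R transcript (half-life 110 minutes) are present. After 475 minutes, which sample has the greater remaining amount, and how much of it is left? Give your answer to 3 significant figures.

TNF37 enzyme: 6930 × (1/2)^3.1879 ≈ 760.46 copies per cell.
KIF27R transcript: 9140 × (1/2)^4.3182 ≈ 458.19 copies per cell.
TNF37 enzyme has more remaining, at ≈ 760.46 copies per cell.

TNF37 enzyme, 760 copies per cell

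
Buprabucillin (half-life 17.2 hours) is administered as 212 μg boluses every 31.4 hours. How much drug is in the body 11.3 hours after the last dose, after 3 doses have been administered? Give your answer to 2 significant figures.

180 μg

The 3 doses were given 74.1, 42.7, 11.3 hours ago.
Total = 212·(1/2)^(74.1/17.2) + 212·(1/2)^(42.7/17.2) + 212·(1/2)^(11.3/17.2)
      = 10.702 + 37.932 + 134.45 ≈ 183.09 μg.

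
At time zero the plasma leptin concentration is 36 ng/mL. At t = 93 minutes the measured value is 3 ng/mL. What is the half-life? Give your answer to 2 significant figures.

A/A₀ = 3/36 ≈ 0.083333.
n = log₂(12) ≈ 3.585 half-lives elapsed in 93 minutes.
t½ = 93/3.585 ≈ 25.942 minutes.

26 minutes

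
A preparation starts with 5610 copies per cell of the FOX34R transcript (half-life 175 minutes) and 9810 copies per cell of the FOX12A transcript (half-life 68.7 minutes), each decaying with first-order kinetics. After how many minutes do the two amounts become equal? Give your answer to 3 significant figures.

91.2 minutes

Set 5610·(1/2)^(t/175) = 9810·(1/2)^(t/68.7).
Taking log₂: log₂(5610/9810) = t·(1/175 − 1/68.7).
log₂(0.57187) = -0.80625; 1/175 − 1/68.7 = -0.0088418.
t = -0.80625 / -0.0088418 ≈ 91.187 minutes.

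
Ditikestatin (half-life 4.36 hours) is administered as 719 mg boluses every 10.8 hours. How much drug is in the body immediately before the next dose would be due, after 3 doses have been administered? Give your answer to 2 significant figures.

The 3 doses were given 32.4, 21.6, 10.8 hours ago.
Total = 719·(1/2)^(32.4/4.36) + 719·(1/2)^(21.6/4.36) + 719·(1/2)^(10.8/4.36)
      = 4.166 + 23.195 + 129.14 ≈ 156.5 mg.

160 mg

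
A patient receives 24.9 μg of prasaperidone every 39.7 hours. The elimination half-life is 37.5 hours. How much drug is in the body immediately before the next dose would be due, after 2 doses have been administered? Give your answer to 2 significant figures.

The 2 doses were given 79.4, 39.7 hours ago.
Total = 24.9·(1/2)^(79.4/37.5) + 24.9·(1/2)^(39.7/37.5)
      = 5.7388 + 11.954 ≈ 17.693 μg.

18 μg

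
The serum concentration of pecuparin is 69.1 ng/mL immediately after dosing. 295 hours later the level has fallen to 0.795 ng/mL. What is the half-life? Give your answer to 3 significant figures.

45.8 hours

A/A₀ = 0.795/69.1 ≈ 0.011505.
n = log₂(86.918) ≈ 6.4416 half-lives elapsed in 295 hours.
t½ = 295/6.4416 ≈ 45.796 hours.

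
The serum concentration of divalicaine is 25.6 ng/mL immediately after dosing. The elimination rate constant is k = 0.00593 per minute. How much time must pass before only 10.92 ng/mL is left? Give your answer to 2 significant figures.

140 minutes

t½ = ln 2 / k = 0.69315 / 0.00593 ≈ 116.89 minutes.
Fraction remaining = 10.92/25.6 ≈ 0.42656.
n = log₂(25.6/10.92) = ln(2.3443)/ln 2 ≈ 1.2292 half-lives.
t = n × t½ = 1.2292 × 116.89 ≈ 143.68 minutes.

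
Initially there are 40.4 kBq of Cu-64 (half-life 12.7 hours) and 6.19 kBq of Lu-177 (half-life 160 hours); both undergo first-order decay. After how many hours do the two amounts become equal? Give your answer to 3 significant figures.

Set 40.4·(1/2)^(t/12.7) = 6.19·(1/2)^(t/160).
Taking log₂: log₂(40.4/6.19) = t·(1/12.7 − 1/160).
log₂(6.5267) = 2.7063; 1/12.7 − 1/160 = 0.07249.
t = 2.7063 / 0.07249 ≈ 37.334 hours.

37.3 hours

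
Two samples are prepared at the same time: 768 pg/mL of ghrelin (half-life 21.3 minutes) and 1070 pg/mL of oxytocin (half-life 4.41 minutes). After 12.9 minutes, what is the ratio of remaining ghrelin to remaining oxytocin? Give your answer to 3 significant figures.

ghrelin: 768 × (1/2)^(12.9/21.3) = 768 × (1/2)^0.60563 ≈ 504.72 pg/mL.
oxytocin: 1070 × (1/2)^(12.9/4.41) = 1070 × (1/2)^2.9252 ≈ 140.87 pg/mL.
Ratio ≈ 504.72 / 140.87 ≈ 3.5828.

3.58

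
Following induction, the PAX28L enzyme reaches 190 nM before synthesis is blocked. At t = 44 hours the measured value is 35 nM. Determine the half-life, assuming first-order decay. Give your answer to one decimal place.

A/A₀ = 35/190 ≈ 0.18421.
n = log₂(5.4286) ≈ 2.4406 half-lives elapsed in 44 hours.
t½ = 44/2.4406 ≈ 18.029 hours.

18.0 hours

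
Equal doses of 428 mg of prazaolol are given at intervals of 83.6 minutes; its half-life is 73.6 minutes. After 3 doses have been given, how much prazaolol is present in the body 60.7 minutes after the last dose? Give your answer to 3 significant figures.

The 3 doses were given 227.9, 144.3, 60.7 minutes ago.
Total = 428·(1/2)^(227.9/73.6) + 428·(1/2)^(144.3/73.6) + 428·(1/2)^(60.7/73.6)
      = 50.04 + 109.96 + 241.64 ≈ 401.65 mg.

402 mg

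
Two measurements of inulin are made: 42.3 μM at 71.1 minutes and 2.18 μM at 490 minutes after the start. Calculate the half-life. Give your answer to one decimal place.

Over Δt = 490 − 71.1 = 418.9 minutes, the level fell by a factor of 42.3/2.18 ≈ 19.404.
n = log₂(19.404) ≈ 4.2783 half-lives, so t½ = 418.9/4.2783 ≈ 97.914 minutes.

97.9 minutes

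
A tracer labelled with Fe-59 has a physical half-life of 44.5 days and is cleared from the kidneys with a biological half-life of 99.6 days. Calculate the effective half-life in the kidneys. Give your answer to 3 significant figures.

1/t_eff = 1/t_phys + 1/t_biol = 1/44.5 + 1/99.6 = 0.032512 per day.
t_eff = 44.5 × 99.6 / (44.5 + 99.6) ≈ 30.758 days.

30.8 days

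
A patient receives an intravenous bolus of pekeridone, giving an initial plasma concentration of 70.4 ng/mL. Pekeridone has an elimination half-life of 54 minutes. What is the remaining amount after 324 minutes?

Elapsed time is 6 half-lives (324/54).
Each half-life halves the amount: 70.4 × (1/2)^6 = 70.4/64 = 1.1 ng/mL.

1.1 ng/mL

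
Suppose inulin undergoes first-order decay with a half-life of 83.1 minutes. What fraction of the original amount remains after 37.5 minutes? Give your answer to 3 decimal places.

n = 37.5/83.1 ≈ 0.45126 half-lives.
Fraction remaining = (1/2)^0.45126 ≈ 0.7314.

0.731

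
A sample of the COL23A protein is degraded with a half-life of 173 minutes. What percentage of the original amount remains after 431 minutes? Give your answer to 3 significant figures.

n = 431/173 ≈ 2.4913 half-lives.
Fraction remaining = (1/2)^2.4913 ≈ 0.17784, i.e. 17.784%.

17.8%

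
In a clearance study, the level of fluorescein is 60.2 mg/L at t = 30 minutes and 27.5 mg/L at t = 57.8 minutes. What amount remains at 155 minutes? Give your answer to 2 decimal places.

1.78 mg/L

Over Δt = 57.8 − 30 = 27.8 minutes, the level fell by a factor of 60.2/27.5 ≈ 2.1891.
n = log₂(2.1891) ≈ 1.1303 half-lives, so t½ = 27.8/1.1303 ≈ 24.595 minutes.
From t = 57.8 to t = 155: 27.5 × (1/2)^((155−57.8)/24.595) ≈ 1.7768 mg/L.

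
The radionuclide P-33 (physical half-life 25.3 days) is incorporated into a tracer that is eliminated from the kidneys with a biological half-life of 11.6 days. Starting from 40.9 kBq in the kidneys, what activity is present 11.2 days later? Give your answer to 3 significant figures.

15.4 kBq

1/t_eff = 1/t_phys + 1/t_biol = 1/25.3 + 1/11.6 = 0.12573 per day.
t_eff = 25.3 × 11.6 / (25.3 + 11.6) ≈ 7.9534 days.
Remaining = 40.9 × (1/2)^(11.2/7.9534) = 40.9 × (1/2)^1.4082 ≈ 15.41 kBq.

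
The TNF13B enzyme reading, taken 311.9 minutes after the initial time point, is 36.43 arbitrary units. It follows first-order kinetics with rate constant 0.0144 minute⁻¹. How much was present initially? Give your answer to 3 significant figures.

t½ = ln 2 / k = 0.69315 / 0.0144 ≈ 48.135 minutes.
Number of half-lives elapsed: n = 311.9/48.135 ≈ 6.4797.
A₀ = A × 2^n = 36.43 × 2^6.4797 = 36.43 × 89.243 ≈ 3251.1 arbitrary units.

3250 arbitrary units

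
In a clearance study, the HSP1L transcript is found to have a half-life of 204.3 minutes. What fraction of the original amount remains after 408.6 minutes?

0.25

n = 408.6/204.3 ≈ 2 half-lives.
Fraction remaining = (1/2)^2 ≈ 0.25.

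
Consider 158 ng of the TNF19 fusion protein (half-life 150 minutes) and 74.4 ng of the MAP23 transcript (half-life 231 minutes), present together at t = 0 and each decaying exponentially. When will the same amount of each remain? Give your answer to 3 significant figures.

Set 158·(1/2)^(t/150) = 74.4·(1/2)^(t/231).
Taking log₂: log₂(158/74.4) = t·(1/150 − 1/231).
log₂(2.1237) = 1.0866; 1/150 − 1/231 = 0.0023377.
t = 1.0866 / 0.0023377 ≈ 464.8 minutes.

465 minutes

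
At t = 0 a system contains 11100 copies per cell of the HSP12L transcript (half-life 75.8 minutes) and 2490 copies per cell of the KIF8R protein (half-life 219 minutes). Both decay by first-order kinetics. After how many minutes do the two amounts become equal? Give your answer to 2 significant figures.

250 minutes

Set 11100·(1/2)^(t/75.8) = 2490·(1/2)^(t/219).
Taking log₂: log₂(11100/2490) = t·(1/75.8 − 1/219).
log₂(4.4578) = 2.1563; 1/75.8 − 1/219 = 0.0086264.
t = 2.1563 / 0.0086264 ≈ 249.97 minutes.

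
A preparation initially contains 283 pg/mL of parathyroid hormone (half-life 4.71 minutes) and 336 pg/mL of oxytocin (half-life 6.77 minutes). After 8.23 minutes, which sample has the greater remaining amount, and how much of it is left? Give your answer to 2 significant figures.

parathyroid hormone: 283 × (1/2)^1.7473 ≈ 84.291 pg/mL.
oxytocin: 336 × (1/2)^1.2157 ≈ 144.67 pg/mL.
Oxytocin has more remaining, at ≈ 144.67 pg/mL.

oxytocin, 140 pg/mL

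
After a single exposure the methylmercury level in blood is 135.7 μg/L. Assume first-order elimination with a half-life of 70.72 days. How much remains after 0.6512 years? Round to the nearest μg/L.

13 μg/L

Convert the elapsed time: 0.6512 years = 237.688 days.
Number of half-lives: n = 237.688/70.72 ≈ 3.361.
Remaining = 135.7 × (1/2)^3.361 = 135.7 × 0.09733 ≈ 13.208 μg/L.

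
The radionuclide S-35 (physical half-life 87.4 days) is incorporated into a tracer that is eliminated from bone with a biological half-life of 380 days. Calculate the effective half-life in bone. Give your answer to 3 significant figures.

1/t_eff = 1/t_phys + 1/t_biol = 1/87.4 + 1/380 = 0.014073 per day.
t_eff = 87.4 × 380 / (87.4 + 380) ≈ 71.057 days.

71.1 days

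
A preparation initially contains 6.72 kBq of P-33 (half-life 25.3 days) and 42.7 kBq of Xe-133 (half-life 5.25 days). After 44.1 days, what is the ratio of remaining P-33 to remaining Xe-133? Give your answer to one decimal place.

P-33: 6.72 × (1/2)^(44.1/25.3) = 6.72 × (1/2)^1.7431 ≈ 2.0075 kBq.
Xe-133: 42.7 × (1/2)^(44.1/5.25) = 42.7 × (1/2)^8.4 ≈ 0.12641 kBq.
Ratio ≈ 2.0075 / 0.12641 ≈ 15.881.

15.9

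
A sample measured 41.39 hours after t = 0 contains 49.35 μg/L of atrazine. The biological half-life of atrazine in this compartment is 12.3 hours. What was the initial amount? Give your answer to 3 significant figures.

508 μg/L

Number of half-lives elapsed: n = 41.39/12.3 ≈ 3.365.
A₀ = A × 2^n = 49.35 × 2^3.365 = 49.35 × 10.303 ≈ 508.47 μg/L.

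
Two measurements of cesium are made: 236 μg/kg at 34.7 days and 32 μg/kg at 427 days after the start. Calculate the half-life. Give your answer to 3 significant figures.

Over Δt = 427 − 34.7 = 392.3 days, the level fell by a factor of 236/32 ≈ 7.375.
n = log₂(7.375) ≈ 2.8826 half-lives, so t½ = 392.3/2.8826 ≈ 136.09 days.

136 days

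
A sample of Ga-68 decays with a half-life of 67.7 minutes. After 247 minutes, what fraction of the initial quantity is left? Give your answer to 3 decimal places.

n = 247/67.7 ≈ 3.6484 half-lives.
Fraction remaining = (1/2)^3.6484 ≈ 0.079746.

0.080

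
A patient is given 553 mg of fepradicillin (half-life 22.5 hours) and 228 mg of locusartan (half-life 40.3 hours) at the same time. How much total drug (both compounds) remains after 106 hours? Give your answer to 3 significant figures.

fepradicillin: 553 × (1/2)^(106/22.5) = 553 × (1/2)^4.7111 ≈ 21.112 mg.
locusartan: 228 × (1/2)^(106/40.3) = 228 × (1/2)^2.6303 ≈ 36.825 mg.
Total = 21.112 + 36.825 ≈ 57.938 mg.

57.9 mg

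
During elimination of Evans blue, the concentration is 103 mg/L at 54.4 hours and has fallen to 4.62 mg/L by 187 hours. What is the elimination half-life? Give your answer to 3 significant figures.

Over Δt = 187 − 54.4 = 132.6 hours, the level fell by a factor of 103/4.62 ≈ 22.294.
n = log₂(22.294) ≈ 4.4786 half-lives, so t½ = 132.6/4.4786 ≈ 29.607 hours.

29.6 hours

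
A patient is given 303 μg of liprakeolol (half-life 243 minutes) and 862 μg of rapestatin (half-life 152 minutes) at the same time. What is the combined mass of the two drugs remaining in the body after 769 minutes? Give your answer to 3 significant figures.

59.6 μg

liprakeolol: 303 × (1/2)^(769/243) = 303 × (1/2)^3.1646 ≈ 33.791 μg.
rapestatin: 862 × (1/2)^(769/152) = 862 × (1/2)^5.0592 ≈ 25.854 μg.
Total = 33.791 + 25.854 ≈ 59.645 μg.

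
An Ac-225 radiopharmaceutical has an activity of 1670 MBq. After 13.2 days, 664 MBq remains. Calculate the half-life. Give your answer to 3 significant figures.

A/A₀ = 664/1670 ≈ 0.3976.
n = log₂(2.5151) ≈ 1.3306 half-lives elapsed in 13.2 days.
t½ = 13.2/1.3306 ≈ 9.9204 days.

9.92 days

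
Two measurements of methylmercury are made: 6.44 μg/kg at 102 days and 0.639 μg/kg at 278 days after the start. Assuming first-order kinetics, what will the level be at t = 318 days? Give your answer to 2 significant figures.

0.38 μg/kg

Over Δt = 278 − 102 = 176 days, the level fell by a factor of 6.44/0.639 ≈ 10.078.
n = log₂(10.078) ≈ 3.3332 half-lives, so t½ = 176/3.3332 ≈ 52.803 days.
From t = 278 to t = 318: 0.639 × (1/2)^((318−278)/52.803) ≈ 0.37797 μg/kg.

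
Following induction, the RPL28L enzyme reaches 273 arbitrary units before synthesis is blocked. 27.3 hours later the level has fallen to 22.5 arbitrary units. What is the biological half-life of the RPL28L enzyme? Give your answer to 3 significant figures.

A/A₀ = 22.5/273 ≈ 0.082418.
n = log₂(12.133) ≈ 3.6009 half-lives elapsed in 27.3 hours.
t½ = 27.3/3.6009 ≈ 7.5814 hours.

7.58 hours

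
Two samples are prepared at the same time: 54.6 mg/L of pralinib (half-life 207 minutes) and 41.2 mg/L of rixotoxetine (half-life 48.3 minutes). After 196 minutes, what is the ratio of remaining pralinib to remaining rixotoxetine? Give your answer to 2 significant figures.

pralinib: 54.6 × (1/2)^(196/207) = 54.6 × (1/2)^0.94686 ≈ 28.324 mg/L.
rixotoxetine: 41.2 × (1/2)^(196/48.3) = 41.2 × (1/2)^4.058 ≈ 2.4736 mg/L.
Ratio ≈ 28.324 / 2.4736 ≈ 11.451.

11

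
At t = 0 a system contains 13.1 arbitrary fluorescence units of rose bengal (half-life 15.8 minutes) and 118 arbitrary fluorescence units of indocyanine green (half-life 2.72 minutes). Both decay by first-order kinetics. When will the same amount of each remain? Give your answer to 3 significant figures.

10.4 minutes

Set 13.1·(1/2)^(t/15.8) = 118·(1/2)^(t/2.72).
Taking log₂: log₂(13.1/118) = t·(1/15.8 − 1/2.72).
log₂(0.11102) = -3.1711; 1/15.8 − 1/2.72 = -0.30436.
t = -3.1711 / -0.30436 ≈ 10.419 minutes.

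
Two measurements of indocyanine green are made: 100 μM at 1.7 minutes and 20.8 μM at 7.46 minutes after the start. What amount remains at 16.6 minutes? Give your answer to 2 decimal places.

Over Δt = 7.46 − 1.7 = 5.76 minutes, the level fell by a factor of 100/20.8 ≈ 4.8077.
n = log₂(4.8077) ≈ 2.2653 half-lives, so t½ = 5.76/2.2653 ≈ 2.5427 minutes.
From t = 7.46 to t = 16.6: 20.8 × (1/2)^((16.6−7.46)/2.5427) ≈ 1.7217 μM.

1.72 μM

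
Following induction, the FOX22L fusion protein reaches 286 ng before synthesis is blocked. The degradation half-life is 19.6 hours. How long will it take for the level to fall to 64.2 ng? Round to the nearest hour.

42 hours

Fraction remaining = 64.2/286 ≈ 0.22448.
n = log₂(286/64.2) = ln(4.4548)/ln 2 ≈ 2.1554 half-lives.
t = n × t½ = 2.1554 × 19.6 ≈ 42.245 hours.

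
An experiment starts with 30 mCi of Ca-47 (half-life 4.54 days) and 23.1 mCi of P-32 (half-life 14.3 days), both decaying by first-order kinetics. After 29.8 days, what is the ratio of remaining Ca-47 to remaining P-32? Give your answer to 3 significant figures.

Ca-47: 30 × (1/2)^(29.8/4.54) = 30 × (1/2)^6.5639 ≈ 0.3171 mCi.
P-32: 23.1 × (1/2)^(29.8/14.3) = 23.1 × (1/2)^2.0839 ≈ 5.4487 mCi.
Ratio ≈ 0.3171 / 5.4487 ≈ 0.058198.

0.0582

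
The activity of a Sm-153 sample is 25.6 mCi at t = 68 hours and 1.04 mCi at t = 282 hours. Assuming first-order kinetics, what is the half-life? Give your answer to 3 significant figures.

46.3 hours

Over Δt = 282 − 68 = 214 hours, the level fell by a factor of 25.6/1.04 ≈ 24.615.
n = log₂(24.615) ≈ 4.6215 half-lives, so t½ = 214/4.6215 ≈ 46.305 hours.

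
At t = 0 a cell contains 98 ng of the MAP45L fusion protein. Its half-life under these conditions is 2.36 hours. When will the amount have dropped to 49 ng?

2.36 hours

49/98 = 1/2, so 1 half-life has elapsed.
t = 1 × 2.36 = 2.36 hours.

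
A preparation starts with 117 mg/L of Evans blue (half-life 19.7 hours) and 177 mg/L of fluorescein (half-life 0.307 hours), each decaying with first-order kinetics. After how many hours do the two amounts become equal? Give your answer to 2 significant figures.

Set 117·(1/2)^(t/19.7) = 177·(1/2)^(t/0.307).
Taking log₂: log₂(117/177) = t·(1/19.7 − 1/0.307).
log₂(0.66102) = -0.59724; 1/19.7 − 1/0.307 = -3.2066.
t = -0.59724 / -3.2066 ≈ 0.18626 hours.

0.19 hours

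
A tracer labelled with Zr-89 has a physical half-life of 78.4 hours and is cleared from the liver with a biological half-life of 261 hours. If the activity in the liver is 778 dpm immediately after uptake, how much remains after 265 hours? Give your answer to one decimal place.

37.0 dpm

1/t_eff = 1/t_phys + 1/t_biol = 1/78.4 + 1/261 = 0.016587 per hour.
t_eff = 78.4 × 261 / (78.4 + 261) ≈ 60.29 hours.
Remaining = 778 × (1/2)^(265/60.29) = 778 × (1/2)^4.3954 ≈ 36.968 dpm.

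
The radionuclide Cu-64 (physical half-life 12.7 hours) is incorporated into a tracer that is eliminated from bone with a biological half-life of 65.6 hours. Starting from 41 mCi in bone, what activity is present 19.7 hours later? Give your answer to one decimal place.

11.4 mCi

1/t_eff = 1/t_phys + 1/t_biol = 1/12.7 + 1/65.6 = 0.093984 per hour.
t_eff = 12.7 × 65.6 / (12.7 + 65.6) ≈ 10.64 hours.
Remaining = 41 × (1/2)^(19.7/10.64) = 41 × (1/2)^1.8515 ≈ 11.361 mCi.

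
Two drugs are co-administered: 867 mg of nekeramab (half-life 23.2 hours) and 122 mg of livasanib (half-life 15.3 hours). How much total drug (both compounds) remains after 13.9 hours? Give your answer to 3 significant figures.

637 mg

nekeramab: 867 × (1/2)^(13.9/23.2) = 867 × (1/2)^0.59914 ≈ 572.35 mg.
livasanib: 122 × (1/2)^(13.9/15.3) = 122 × (1/2)^0.9085 ≈ 64.994 mg.
Total = 572.35 + 64.994 ≈ 637.34 mg.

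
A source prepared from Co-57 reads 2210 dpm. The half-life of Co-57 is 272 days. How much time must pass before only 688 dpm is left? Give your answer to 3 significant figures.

Fraction remaining = 688/2210 ≈ 0.31131.
n = log₂(2210/688) = ln(3.2122)/ln 2 ≈ 1.6836 half-lives.
t = n × t½ = 1.6836 × 272 ≈ 457.93 days.

458 days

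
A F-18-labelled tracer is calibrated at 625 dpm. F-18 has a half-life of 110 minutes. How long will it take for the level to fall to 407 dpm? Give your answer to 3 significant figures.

Fraction remaining = 407/625 ≈ 0.6512.
n = log₂(625/407) = ln(1.5356)/ln 2 ≈ 0.61883 half-lives.
t = n × t½ = 0.61883 × 110 ≈ 68.071 minutes.

68.1 minutes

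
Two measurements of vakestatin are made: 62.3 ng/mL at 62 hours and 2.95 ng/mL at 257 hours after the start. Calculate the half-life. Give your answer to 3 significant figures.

44.3 hours

Over Δt = 257 − 62 = 195 hours, the level fell by a factor of 62.3/2.95 ≈ 21.119.
n = log₂(21.119) ≈ 4.4004 half-lives, so t½ = 195/4.4004 ≈ 44.314 hours.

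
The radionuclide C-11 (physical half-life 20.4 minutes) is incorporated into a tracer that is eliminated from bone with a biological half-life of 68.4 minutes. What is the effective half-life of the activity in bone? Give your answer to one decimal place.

1/t_eff = 1/t_phys + 1/t_biol = 1/20.4 + 1/68.4 = 0.063639 per minute.
t_eff = 20.4 × 68.4 / (20.4 + 68.4) ≈ 15.714 minutes.

15.7 minutes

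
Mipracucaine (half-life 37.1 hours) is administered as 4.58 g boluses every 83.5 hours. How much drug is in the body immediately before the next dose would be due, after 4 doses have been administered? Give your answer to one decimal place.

1.2 g

The 4 doses were given 334, 250.5, 167, 83.5 hours ago.
Total = 4.58·(1/2)^(334/37.1) + 4.58·(1/2)^(250.5/37.1) + 4.58·(1/2)^(167/37.1) + 4.58·(1/2)^(83.5/37.1)
      = 0.0089286 + 0.042492 + 0.20222 + 0.96238 ≈ 1.216 g.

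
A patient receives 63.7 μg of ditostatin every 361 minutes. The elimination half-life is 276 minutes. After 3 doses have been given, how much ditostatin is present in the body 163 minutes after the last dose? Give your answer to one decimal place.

66.3 μg

The 3 doses were given 885, 524, 163 minutes ago.
Total = 63.7·(1/2)^(885/276) + 63.7·(1/2)^(524/276) + 63.7·(1/2)^(163/276)
      = 6.9005 + 17.085 + 42.302 ≈ 66.287 μg.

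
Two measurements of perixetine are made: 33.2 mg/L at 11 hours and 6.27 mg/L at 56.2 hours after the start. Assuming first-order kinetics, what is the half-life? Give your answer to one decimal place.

Over Δt = 56.2 − 11 = 45.2 hours, the level fell by a factor of 33.2/6.27 ≈ 5.2951.
n = log₂(5.2951) ≈ 2.4046 half-lives, so t½ = 45.2/2.4046 ≈ 18.797 hours.

18.8 hours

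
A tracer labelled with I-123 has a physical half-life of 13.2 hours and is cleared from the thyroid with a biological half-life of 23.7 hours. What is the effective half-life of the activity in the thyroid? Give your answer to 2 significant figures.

8.5 hours

1/t_eff = 1/t_phys + 1/t_biol = 1/13.2 + 1/23.7 = 0.11795 per hour.
t_eff = 13.2 × 23.7 / (13.2 + 23.7) ≈ 8.478 hours.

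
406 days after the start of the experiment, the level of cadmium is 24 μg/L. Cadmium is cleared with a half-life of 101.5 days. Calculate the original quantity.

384 μg/L

Number of half-lives elapsed: n = 406/101.5 ≈ 4.
A₀ = A × 2^n = 24 × 2^4 = 24 × 16 ≈ 384 μg/L.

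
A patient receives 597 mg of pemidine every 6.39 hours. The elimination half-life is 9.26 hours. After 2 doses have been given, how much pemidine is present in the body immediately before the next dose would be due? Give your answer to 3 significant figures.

599 mg

The 2 doses were given 12.78, 6.39 hours ago.
Total = 597·(1/2)^(12.78/9.26) + 597·(1/2)^(6.39/9.26)
      = 229.36 + 370.04 ≈ 599.39 mg.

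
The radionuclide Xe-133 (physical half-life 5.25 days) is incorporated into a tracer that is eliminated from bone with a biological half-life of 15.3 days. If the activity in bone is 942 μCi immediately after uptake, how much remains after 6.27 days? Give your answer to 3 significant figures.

310 μCi

1/t_eff = 1/t_phys + 1/t_biol = 1/5.25 + 1/15.3 = 0.25584 per day.
t_eff = 5.25 × 15.3 / (5.25 + 15.3) ≈ 3.9088 days.
Remaining = 942 × (1/2)^(6.27/3.9088) = 942 × (1/2)^1.6041 ≈ 309.86 μCi.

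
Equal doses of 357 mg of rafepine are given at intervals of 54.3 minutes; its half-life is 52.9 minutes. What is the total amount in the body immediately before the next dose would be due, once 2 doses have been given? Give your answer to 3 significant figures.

The 2 doses were given 108.6, 54.3 minutes ago.
Total = 357·(1/2)^(108.6/52.9) + 357·(1/2)^(54.3/52.9)
      = 86.035 + 175.26 ≈ 261.29 mg.

261 mg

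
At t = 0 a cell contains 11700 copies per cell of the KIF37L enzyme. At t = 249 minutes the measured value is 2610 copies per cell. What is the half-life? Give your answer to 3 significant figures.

A/A₀ = 2610/11700 ≈ 0.22308.
n = log₂(4.4828) ≈ 2.1644 half-lives elapsed in 249 minutes.
t½ = 249/2.1644 ≈ 115.04 minutes.

115 minutes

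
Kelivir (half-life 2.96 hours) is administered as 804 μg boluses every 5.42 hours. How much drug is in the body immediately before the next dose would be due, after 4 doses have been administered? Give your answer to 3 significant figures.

312 μg

The 4 doses were given 21.68, 16.26, 10.84, 5.42 hours ago.
Total = 804·(1/2)^(21.68/2.96) + 804·(1/2)^(16.26/2.96) + 804·(1/2)^(10.84/2.96) + 804·(1/2)^(5.42/2.96)
      = 5.0167 + 17.849 + 63.509 + 225.97 ≈ 312.34 μg.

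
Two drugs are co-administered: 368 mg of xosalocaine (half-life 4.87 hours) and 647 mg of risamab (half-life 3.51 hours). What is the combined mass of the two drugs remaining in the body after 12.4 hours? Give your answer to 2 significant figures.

120 mg

xosalocaine: 368 × (1/2)^(12.4/4.87) = 368 × (1/2)^2.5462 ≈ 63.004 mg.
risamab: 647 × (1/2)^(12.4/3.51) = 647 × (1/2)^3.5328 ≈ 55.903 mg.
Total = 63.004 + 55.903 ≈ 118.91 mg.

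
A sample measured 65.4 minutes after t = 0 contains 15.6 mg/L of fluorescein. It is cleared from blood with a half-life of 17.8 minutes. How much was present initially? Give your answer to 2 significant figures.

200 mg/L

Number of half-lives elapsed: n = 65.4/17.8 ≈ 3.6742.
A₀ = A × 2^n = 15.6 × 2^3.6742 = 15.6 × 12.765 ≈ 199.14 mg/L.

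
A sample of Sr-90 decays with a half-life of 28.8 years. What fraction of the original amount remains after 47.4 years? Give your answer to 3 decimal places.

n = 47.4/28.8 ≈ 1.6458 half-lives.
Fraction remaining = (1/2)^1.6458 ≈ 0.31956.

0.320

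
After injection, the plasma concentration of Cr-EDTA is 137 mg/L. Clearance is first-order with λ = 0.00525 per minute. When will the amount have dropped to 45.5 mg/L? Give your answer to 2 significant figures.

t½ = ln 2 / λ = 0.69315 / 0.00525 ≈ 132.03 minutes.
Fraction remaining = 45.5/137 ≈ 0.33212.
n = log₂(137/45.5) = ln(3.011)/ln 2 ≈ 1.5902 half-lives.
t = n × t½ = 1.5902 × 132.03 ≈ 209.96 minutes.

210 minutes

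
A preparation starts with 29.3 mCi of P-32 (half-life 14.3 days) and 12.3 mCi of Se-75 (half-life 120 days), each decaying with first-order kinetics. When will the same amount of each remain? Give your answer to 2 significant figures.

20 days

Set 29.3·(1/2)^(t/14.3) = 12.3·(1/2)^(t/120).
Taking log₂: log₂(29.3/12.3) = t·(1/14.3 − 1/120).
log₂(2.3821) = 1.2522; 1/14.3 − 1/120 = 0.061597.
t = 1.2522 / 0.061597 ≈ 20.33 days.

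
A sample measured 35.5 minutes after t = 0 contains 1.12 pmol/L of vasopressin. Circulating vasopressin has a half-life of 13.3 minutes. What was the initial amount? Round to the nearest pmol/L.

7 pmol/L

Number of half-lives elapsed: n = 35.5/13.3 ≈ 2.6692.
A₀ = A × 2^n = 1.12 × 2^2.6692 = 1.12 × 6.3606 ≈ 7.1239 pmol/L.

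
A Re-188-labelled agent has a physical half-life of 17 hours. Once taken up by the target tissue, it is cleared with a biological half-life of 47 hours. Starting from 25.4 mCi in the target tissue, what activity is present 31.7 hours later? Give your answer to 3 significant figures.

4.37 mCi

1/t_eff = 1/t_phys + 1/t_biol = 1/17 + 1/47 = 0.0801 per hour.
t_eff = 17 × 47 / (17 + 47) ≈ 12.484 hours.
Remaining = 25.4 × (1/2)^(31.7/12.484) = 25.4 × (1/2)^2.5392 ≈ 4.3698 mCi.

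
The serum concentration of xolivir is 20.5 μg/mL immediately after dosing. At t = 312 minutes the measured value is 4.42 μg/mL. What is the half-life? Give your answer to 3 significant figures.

141 minutes

A/A₀ = 4.42/20.5 ≈ 0.21561.
n = log₂(4.638) ≈ 2.2135 half-lives elapsed in 312 minutes.
t½ = 312/2.2135 ≈ 140.95 minutes.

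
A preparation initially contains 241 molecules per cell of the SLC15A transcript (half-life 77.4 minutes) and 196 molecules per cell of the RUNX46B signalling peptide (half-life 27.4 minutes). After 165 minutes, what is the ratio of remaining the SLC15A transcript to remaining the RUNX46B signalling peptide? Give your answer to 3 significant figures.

18.2

SLC15A transcript: 241 × (1/2)^(165/77.4) = 241 × (1/2)^2.1318 ≈ 54.99 molecules per cell.
RUNX46B signalling peptide: 196 × (1/2)^(165/27.4) = 196 × (1/2)^6.0219 ≈ 3.0164 molecules per cell.
Ratio ≈ 54.99 / 3.0164 ≈ 18.231.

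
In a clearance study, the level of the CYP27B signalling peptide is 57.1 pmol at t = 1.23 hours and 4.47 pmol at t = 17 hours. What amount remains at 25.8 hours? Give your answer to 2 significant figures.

1.1 pmol

Over Δt = 17 − 1.23 = 15.77 hours, the level fell by a factor of 57.1/4.47 ≈ 12.774.
n = log₂(12.774) ≈ 3.6751 half-lives, so t½ = 15.77/3.6751 ≈ 4.291 hours.
From t = 17 to t = 25.8: 4.47 × (1/2)^((25.8−17)/4.291) ≈ 1.0788 pmol.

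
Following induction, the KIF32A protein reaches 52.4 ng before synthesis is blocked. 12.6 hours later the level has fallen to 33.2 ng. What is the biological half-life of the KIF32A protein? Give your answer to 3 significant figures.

19.1 hours

A/A₀ = 33.2/52.4 ≈ 0.63359.
n = log₂(1.5783) ≈ 0.65838 half-lives elapsed in 12.6 hours.
t½ = 12.6/0.65838 ≈ 19.138 hours.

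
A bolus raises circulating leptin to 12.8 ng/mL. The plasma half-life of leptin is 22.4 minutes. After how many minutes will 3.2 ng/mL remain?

3.2/12.8 = 1/4, so 2 half-lives have elapsed.
t = 2 × 22.4 = 44.8 minutes.

44.8 minutes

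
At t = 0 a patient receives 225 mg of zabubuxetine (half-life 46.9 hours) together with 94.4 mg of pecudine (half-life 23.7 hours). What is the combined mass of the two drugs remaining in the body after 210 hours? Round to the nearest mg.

10 mg

zabubuxetine: 225 × (1/2)^(210/46.9) = 225 × (1/2)^4.4776 ≈ 10.099 mg.
pecudine: 94.4 × (1/2)^(210/23.7) = 94.4 × (1/2)^8.8608 ≈ 0.20306 mg.
Total = 10.099 + 0.20306 ≈ 10.302 mg.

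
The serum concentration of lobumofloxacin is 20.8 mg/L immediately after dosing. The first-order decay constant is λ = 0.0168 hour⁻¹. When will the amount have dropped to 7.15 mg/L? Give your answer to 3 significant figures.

t½ = ln 2 / λ = 0.69315 / 0.0168 ≈ 41.259 hours.
Fraction remaining = 7.15/20.8 ≈ 0.34375.
n = log₂(20.8/7.15) = ln(2.9091)/ln 2 ≈ 1.5406 half-lives.
t = n × t½ = 1.5406 × 41.259 ≈ 63.562 hours.

63.6 hours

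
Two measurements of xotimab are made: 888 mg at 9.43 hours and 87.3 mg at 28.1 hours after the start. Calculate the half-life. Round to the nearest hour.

6 hours

Over Δt = 28.1 − 9.43 = 18.67 hours, the level fell by a factor of 888/87.3 ≈ 10.172.
n = log₂(10.172) ≈ 3.3465 half-lives, so t½ = 18.67/3.3465 ≈ 5.579 hours.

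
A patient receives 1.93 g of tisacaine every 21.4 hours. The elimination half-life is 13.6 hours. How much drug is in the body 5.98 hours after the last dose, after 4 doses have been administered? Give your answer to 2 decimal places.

The 4 doses were given 70.18, 48.78, 27.38, 5.98 hours ago.
Total = 1.93·(1/2)^(70.18/13.6) + 1.93·(1/2)^(48.78/13.6) + 1.93·(1/2)^(27.38/13.6) + 1.93·(1/2)^(5.98/13.6)
      = 0.05397 + 0.16063 + 0.47809 + 1.423 ≈ 2.1157 g.

2.12 g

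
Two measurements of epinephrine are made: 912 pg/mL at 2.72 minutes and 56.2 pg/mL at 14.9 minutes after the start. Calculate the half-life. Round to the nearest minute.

3 minutes

Over Δt = 14.9 − 2.72 = 12.18 minutes, the level fell by a factor of 912/56.2 ≈ 16.228.
n = log₂(16.228) ≈ 4.0204 half-lives, so t½ = 12.18/4.0204 ≈ 3.0296 minutes.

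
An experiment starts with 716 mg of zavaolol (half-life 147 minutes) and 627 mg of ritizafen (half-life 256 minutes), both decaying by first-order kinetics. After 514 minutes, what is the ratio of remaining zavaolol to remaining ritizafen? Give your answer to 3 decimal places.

0.407

zavaolol: 716 × (1/2)^(514/147) = 716 × (1/2)^3.4966 ≈ 63.435 mg.
ritizafen: 627 × (1/2)^(514/256) = 627 × (1/2)^2.0078 ≈ 155.9 mg.
Ratio ≈ 63.435 / 155.9 ≈ 0.40689.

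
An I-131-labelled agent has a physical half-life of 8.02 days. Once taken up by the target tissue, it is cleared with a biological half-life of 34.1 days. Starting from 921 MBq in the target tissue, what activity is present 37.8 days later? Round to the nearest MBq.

1/t_eff = 1/t_phys + 1/t_biol = 1/8.02 + 1/34.1 = 0.15401 per day.
t_eff = 8.02 × 34.1 / (8.02 + 34.1) ≈ 6.4929 days.
Remaining = 921 × (1/2)^(37.8/6.4929) = 921 × (1/2)^5.8217 ≈ 16.283 MBq.

16 MBq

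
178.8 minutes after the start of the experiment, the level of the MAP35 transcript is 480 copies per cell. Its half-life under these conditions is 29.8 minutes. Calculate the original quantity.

Number of half-lives elapsed: n = 178.8/29.8 ≈ 6.
A₀ = A × 2^n = 480 × 2^6 = 480 × 64 ≈ 30720 copies per cell.

30720 copies per cell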